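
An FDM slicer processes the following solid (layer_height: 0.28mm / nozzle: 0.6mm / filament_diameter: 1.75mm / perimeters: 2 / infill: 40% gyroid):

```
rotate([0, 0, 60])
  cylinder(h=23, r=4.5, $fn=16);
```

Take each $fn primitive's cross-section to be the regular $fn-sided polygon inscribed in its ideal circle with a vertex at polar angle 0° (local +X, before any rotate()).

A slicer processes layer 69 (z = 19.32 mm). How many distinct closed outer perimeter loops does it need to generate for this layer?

At z = 19.32 mm: the r=4.5 cylinder contributes a regular 16-gon of circumradius 4.5; (whole slice rotated 60° about Z — lengths, areas and connectivity unchanged). The result has 1 disconnected region.

1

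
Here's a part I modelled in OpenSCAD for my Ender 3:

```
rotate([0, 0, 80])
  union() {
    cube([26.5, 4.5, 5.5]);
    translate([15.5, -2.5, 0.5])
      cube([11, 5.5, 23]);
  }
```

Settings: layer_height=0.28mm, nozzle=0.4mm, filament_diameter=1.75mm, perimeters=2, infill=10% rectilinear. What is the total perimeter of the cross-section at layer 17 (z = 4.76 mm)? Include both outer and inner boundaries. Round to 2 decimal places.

At z = 4.76 mm: the 26.5×4.5 cube contributes its full rectangle (perimeter 62.00 mm); the cube at (15.5, -2.5) is present — its section is the full 11×5.5 rectangle (perimeter 33.00 mm); Taking the union: the regions partially overlap (shared area 33.00 mm²), so the edge portions inside another operand are dropped and the merged outline is re-measured after clipping — boundary = 67.00 mm; (rotated 80° about Z; rotation is an isometry so areas/perimeters/island counts are preserved). Overall, the cross-section is a single solid region. Total boundary length (outer) = 67.00 mm.

67.00 mm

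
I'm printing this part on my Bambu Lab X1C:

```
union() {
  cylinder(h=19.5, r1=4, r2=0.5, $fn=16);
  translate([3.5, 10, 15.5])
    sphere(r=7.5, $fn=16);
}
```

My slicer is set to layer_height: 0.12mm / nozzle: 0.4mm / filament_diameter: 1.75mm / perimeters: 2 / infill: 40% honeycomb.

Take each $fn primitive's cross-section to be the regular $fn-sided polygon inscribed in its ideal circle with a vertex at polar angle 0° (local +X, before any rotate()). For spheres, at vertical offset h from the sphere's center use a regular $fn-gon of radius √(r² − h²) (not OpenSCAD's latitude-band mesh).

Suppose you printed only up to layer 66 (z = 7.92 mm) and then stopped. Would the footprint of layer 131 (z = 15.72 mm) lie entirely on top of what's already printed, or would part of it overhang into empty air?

part overhangs

Compare the two slices. At z = 7.92: the cone: at t=0.406 of its height the radius interpolates to r₁+(r₂−r₁)t = 2.578, giving a regular 16-gon of that circumradius (area = (16/2)·2.578²·sin(360°/16) = 20.35 mm²); the sphere at (3.5, 10) is not intersected at this z (|z−center|=7.580 > r=7.5); Merging all regions: only the cone is present, so the union is just that shape — area = 20.35 mm². At z = 15.72: the cone: at t=0.806 of its height the radius interpolates to r₁+(r₂−r₁)t = 1.178, giving a regular 16-gon of that circumradius (area = (16/2)·1.178²·sin(360°/16) = 4.25 mm²); the sphere at (3.5, 10): section is a regular 16-gon, circumradius = √(r²−h²) = √(7.5²−0.22²) = 7.497 (area = (16/2)·7.497²·sin(360°/16) = 172.06 mm²); Combining (union): the 2 present regions are separate (no shared area or edge), so areas and boundary lengths simply add and each stays a separate island — area = 176.31 mm². Checking containment: at z = 15.72 the cross-section extends beyond the z = 7.92 cross-section by about 172.06 mm².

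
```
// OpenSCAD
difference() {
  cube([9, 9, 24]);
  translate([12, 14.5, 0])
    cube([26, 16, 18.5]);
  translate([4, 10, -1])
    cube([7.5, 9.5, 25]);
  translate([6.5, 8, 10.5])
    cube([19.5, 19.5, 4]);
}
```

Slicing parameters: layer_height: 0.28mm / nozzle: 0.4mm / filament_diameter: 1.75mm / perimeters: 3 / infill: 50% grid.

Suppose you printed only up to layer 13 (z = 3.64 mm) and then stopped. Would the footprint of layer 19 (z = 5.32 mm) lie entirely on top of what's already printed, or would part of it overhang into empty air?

Compare the two slices. At z = 3.64: the cube is present — its section is the full 9×9 rectangle (area 81.00 mm²); the cube at (12, 14.5) is present — its section is the full 26×16 rectangle (area 416.00 mm²); the 7.5×9.5 cube at (4, 10) contributes its full rectangle (area 71.25 mm²); the cube at (6.5, 8) does not reach this height (z outside [10.5, 14.5]); Taking the first minus the rest: starting from the 9×9 cube (81.00 mm²), the 26×16 cube at (12, 14.5) misses the remaining region (no effect); the 7.5×9.5 cube at (4, 10) misses the remaining region (no effect) — area = 81.00 mm². At z = 5.32: the cube is present — its section is the full 9×9 rectangle (area 81.00 mm²); the cube at (12, 14.5) (footprint 26×16) is included at this height (area 416.00 mm²); the cube at (4, 10) is present — its section is the full 7.5×9.5 rectangle (area 71.25 mm²); the cube at (6.5, 8) is absent (z outside [10.5, 14.5]); Taking the first minus the rest: starting from the 9×9 cube (81.00 mm²), the 26×16 cube at (12, 14.5) misses the remaining region (no effect); the 7.5×9.5 cube at (4, 10) misses the remaining region (no effect) — area = 81.00 mm². Checking containment: the cross-section at z = 5.32 is a subset of the cross-section at z = 3.64.

entirely on top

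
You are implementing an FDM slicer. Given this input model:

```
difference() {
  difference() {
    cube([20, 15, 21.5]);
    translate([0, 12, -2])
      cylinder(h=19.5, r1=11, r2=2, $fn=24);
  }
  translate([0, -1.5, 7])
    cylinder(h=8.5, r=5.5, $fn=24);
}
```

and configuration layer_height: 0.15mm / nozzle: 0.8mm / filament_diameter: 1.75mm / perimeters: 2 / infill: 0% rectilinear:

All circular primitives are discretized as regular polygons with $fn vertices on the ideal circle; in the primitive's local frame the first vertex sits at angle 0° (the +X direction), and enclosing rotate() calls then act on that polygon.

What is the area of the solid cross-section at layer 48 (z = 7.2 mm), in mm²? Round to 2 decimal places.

229.75 mm²

At z = 7.2 mm: the cube is present — its section is the full 20×15 rectangle (area 300.00 mm²); the cone at (0, 12) (r1=11→r2=2) has section circumradius 6.754 here — a regular 24-gon (area = (24/2)·6.754²·sin(360°/24) = 141.67 mm²); Taking the first minus the rest: starting from the 20×15 cube (300.00 mm²), the cone at (0, 12) partially overlaps it — only the 54.87 mm² overlap (of its 141.67 mm²) is removed, clipping the outline — area = 245.13 mm²; the cylinder at (0, -1.5): section is a regular 24-gon, circumradius r=5.5 (area = (24/2)·5.500²·sin(360°/24) = 93.95 mm²); After the difference (first − rest): starting from the result so far (245.13 mm²), the r=5.5 cylinder at (0, -1.5) partially overlaps it — only the 15.39 mm² overlap (of its 93.95 mm²) is removed, clipping the outline — area = 229.75 mm². Overall, the cross-section is a single solid region. Net area = 229.75 mm².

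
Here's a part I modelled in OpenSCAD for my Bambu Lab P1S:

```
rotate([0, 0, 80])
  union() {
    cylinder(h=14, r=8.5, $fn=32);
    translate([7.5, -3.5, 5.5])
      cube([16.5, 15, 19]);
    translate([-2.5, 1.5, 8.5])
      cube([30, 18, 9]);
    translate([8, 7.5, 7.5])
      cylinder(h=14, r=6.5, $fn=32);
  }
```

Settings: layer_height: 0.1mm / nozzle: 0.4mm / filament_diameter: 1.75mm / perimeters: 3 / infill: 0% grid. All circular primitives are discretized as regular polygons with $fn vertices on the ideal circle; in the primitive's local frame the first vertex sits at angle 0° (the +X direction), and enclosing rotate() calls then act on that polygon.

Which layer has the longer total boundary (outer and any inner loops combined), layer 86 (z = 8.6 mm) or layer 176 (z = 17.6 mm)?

Layer 86 (z = 8.6): the r=8.5 cylinder contributes a regular 32-gon of circumradius 8.5 (perimeter = 2·32·8.500·sin(180°/32) = 53.32 mm); the cube at (7.5, -3.5) is present — its section is the full 16.5×15 rectangle (perimeter 63.00 mm); the cube at (-2.5, 1.5) is present — its section is the full 30×18 rectangle (perimeter 96.00 mm); the cylinder at (8, 7.5): section is a regular 32-gon, circumradius r=6.5 (perimeter = 2·32·6.500·sin(180°/32) = 40.78 mm); Taking the union: the regions partially overlap (shared area 361.67 mm²), so the edge portions inside another operand are dropped and the merged outline is re-measured after clipping — boundary = 118.03 mm; (whole slice rotated 80° about Z — lengths, areas and connectivity unchanged). So its perimeter = 118.03 mm. Layer 176 (z = 17.6): the cylinder is absent (z outside [0, 14]); the cube at (7.5, -3.5) (footprint 16.5×15) is included at this height (perimeter 63.00 mm); the cube at (-2.5, 1.5) does not reach this height (z outside [8.5, 17.5]); the r=6.5 cylinder at (8, 7.5) gives a regular 32-gon of circumradius 6.5 (constant along its height) (perimeter = 2·32·6.500·sin(180°/32) = 40.78 mm); Merging all regions: the regions partially overlap (shared area 62.37 mm²), so the edge portions inside another operand are dropped and the merged outline is re-measured after clipping — boundary = 72.72 mm; (rotated 80° about Z; rotation is an isometry so areas/perimeters/island counts are preserved). So its perimeter = 72.72 mm. Layer 86 is larger (118.03 vs 72.72 mm).

layer 86 (z = 8.6 mm)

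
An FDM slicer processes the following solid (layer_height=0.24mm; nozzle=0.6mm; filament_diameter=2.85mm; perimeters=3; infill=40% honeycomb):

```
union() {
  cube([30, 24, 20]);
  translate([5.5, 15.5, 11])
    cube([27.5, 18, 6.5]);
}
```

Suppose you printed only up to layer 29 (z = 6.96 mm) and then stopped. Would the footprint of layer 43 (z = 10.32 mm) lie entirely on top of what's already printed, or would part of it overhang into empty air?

entirely on top

Compare the two slices. At z = 6.96: the 30×24 cube contributes its full rectangle (area 720.00 mm²); the cube at (5.5, 15.5) does not reach this height (z outside [11, 17.5]); Taking the union: only the 30×24 cube is present, so the union is just that shape — area = 720.00 mm². At z = 10.32: the cube (footprint 30×24) is included at this height (area 720.00 mm²); the cube at (5.5, 15.5) does not reach this height (z outside [11, 17.5]); Taking the union: only the 30×24 cube is present, so the union is just that shape — area = 720.00 mm². Checking containment: the cross-section at z = 10.32 is a subset of the cross-section at z = 6.96.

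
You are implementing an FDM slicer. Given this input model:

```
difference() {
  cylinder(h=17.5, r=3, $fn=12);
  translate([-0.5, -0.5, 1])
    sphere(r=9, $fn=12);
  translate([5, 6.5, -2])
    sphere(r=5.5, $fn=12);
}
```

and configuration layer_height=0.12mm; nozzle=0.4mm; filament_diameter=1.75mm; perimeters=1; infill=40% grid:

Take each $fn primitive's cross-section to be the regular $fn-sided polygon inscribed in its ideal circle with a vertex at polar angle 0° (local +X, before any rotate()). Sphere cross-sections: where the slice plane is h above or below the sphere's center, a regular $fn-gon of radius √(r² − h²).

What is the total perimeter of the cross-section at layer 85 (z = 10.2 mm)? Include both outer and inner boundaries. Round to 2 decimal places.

18.63 mm

At z = 10.2 mm: the cylinder: section is a regular 12-gon, circumradius r=3 (perimeter = 2·12·3.000·sin(180°/12) = 18.63 mm); the sphere at (-0.5, -0.5) is absent (|z−center|=9.200 > r=9); the sphere at (5, 6.5) does not reach this height (|z−center|=12.200 > r=5.5); Taking the first minus the rest: none of the subtracted shapes is present at this height, so the r=3 cylinder is unchanged — boundary = 18.63 mm. Overall, the cross-section is a single solid region. Total boundary length (outer) = 18.63 mm.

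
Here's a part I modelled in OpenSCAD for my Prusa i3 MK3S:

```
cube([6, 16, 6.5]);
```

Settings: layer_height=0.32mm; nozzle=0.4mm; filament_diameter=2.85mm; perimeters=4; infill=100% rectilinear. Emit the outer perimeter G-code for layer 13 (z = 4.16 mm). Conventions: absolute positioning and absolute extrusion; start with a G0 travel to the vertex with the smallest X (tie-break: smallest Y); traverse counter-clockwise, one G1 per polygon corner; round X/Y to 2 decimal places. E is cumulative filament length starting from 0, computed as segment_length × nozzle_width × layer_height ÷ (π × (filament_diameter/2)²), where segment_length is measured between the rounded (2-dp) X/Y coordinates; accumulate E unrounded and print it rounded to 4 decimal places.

G0 X0.00 Y0.00 Z4.16
G1 X6.00 Y0.00 E0.1204
G1 X6.00 Y16.00 E0.4414
G1 X0.00 Y16.00 E0.5618
G1 X0.00 Y0.00 E0.8828

At z = 4.16 mm: the cube (footprint 6×16) is included at this height. The outline is a single polygon with 4 vertices. Extrusion per mm of travel: 0.4 × 0.32 / (π × 1.425²) = 0.020065. Accumulating E over each segment gives final E = 0.8828.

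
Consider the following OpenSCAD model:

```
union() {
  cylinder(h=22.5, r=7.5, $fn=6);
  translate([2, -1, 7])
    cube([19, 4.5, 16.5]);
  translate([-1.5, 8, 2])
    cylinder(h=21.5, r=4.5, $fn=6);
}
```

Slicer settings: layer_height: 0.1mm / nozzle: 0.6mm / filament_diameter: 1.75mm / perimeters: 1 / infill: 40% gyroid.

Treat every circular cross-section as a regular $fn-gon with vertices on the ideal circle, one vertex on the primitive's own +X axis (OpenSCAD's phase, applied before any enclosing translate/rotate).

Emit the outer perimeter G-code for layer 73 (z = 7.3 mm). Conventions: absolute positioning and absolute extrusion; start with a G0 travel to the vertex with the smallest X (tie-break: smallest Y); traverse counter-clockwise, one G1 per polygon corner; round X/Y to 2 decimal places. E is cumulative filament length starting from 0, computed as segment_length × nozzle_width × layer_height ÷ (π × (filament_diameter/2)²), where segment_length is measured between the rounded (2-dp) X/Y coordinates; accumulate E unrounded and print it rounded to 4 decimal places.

At z = 7.3 mm: the cylinder: section is a regular 6-gon, circumradius r=7.5; the 19×4.5 cube at (2, -1) contributes its full rectangle; the r=4.5 cylinder at (-1.5, 8) gives a regular 6-gon of circumradius 4.5 (constant along its height); Taking the union: the regions partially overlap (shared area 34.17 mm²), so overlapping operands fuse into one piece — 1 connected region. The outline is a single polygon with 14 vertices. Extrusion per mm of travel: 0.6 × 0.1 / (π × 0.875²) = 0.024945. Accumulating E over each segment gives final E = 2.1206.

G0 X-7.50 Y0.00 Z7.30
G1 X-3.75 Y-6.50 E0.1872
G1 X3.75 Y-6.50 E0.3743
G1 X6.92 Y-1.00 E0.5326
G1 X21.00 Y-1.00 E0.8839
G1 X21.00 Y3.50 E0.9961
G1 X5.48 Y3.50 E1.3833
G1 X3.75 Y6.50 E1.4697
G1 X2.13 Y6.50 E1.5101
G1 X3.00 Y8.00 E1.5533
G1 X0.75 Y11.90 E1.6656
G1 X-3.75 Y11.90 E1.7779
G1 X-6.00 Y8.00 E1.8902
G1 X-4.44 Y5.30 E1.9680
G1 X-7.50 Y0.00 E2.1206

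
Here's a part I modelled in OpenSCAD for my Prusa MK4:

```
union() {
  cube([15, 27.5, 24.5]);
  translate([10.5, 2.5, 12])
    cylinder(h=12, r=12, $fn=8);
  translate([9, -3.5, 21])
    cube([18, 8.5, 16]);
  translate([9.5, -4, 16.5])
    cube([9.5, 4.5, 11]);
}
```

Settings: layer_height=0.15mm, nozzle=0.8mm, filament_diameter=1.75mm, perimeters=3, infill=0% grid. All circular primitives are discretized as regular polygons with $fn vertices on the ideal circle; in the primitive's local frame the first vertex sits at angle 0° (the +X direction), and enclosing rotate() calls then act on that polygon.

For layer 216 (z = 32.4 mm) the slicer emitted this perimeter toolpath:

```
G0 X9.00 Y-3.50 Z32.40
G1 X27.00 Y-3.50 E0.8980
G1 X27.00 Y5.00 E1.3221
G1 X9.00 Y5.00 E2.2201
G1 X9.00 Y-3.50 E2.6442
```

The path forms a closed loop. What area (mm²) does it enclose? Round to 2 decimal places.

Apply the shoelace formula to the sequence of (X, Y) vertices; enclosed area = 153.00 mm².

153.00 mm²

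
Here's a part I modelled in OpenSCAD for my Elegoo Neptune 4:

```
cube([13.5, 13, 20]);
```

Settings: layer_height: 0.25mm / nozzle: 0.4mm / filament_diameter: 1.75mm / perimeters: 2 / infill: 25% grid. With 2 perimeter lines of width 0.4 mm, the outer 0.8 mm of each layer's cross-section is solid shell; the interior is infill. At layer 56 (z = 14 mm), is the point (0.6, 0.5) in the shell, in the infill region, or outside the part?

shell

At z = 14 mm: the cube is present — its section is the full 13.5×13 rectangle. Overall, the cross-section is a single solid region. The nearest boundary edge runs (0.00, 0.00)→(13.50, 0.00); distance from the point to it = 0.50 mm. The point is inside the cross-section, 0.50 mm from the nearest boundary — within the 0.8 mm shell band (2 × 0.4).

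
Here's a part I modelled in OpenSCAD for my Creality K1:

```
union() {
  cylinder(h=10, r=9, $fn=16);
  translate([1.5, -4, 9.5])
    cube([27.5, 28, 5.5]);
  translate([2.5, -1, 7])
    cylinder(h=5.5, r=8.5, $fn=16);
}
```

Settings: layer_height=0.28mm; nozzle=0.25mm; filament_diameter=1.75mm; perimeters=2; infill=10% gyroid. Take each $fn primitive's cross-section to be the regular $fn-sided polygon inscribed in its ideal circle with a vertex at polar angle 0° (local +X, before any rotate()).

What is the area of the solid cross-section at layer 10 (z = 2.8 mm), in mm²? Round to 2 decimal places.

247.98 mm²

At z = 2.8 mm: the cylinder: section is a regular 16-gon, circumradius r=9 (area = (16/2)·9.000²·sin(360°/16) = 247.98 mm²); the cube at (1.5, -4) is absent (z outside [9.5, 15]); the cylinder at (2.5, -1) is absent (z outside [7, 12.5]); Combining (union): only the r=9 cylinder is present, so the union is just that shape — area = 247.98 mm². Overall, the cross-section is a single solid region. Net area = 247.98 mm².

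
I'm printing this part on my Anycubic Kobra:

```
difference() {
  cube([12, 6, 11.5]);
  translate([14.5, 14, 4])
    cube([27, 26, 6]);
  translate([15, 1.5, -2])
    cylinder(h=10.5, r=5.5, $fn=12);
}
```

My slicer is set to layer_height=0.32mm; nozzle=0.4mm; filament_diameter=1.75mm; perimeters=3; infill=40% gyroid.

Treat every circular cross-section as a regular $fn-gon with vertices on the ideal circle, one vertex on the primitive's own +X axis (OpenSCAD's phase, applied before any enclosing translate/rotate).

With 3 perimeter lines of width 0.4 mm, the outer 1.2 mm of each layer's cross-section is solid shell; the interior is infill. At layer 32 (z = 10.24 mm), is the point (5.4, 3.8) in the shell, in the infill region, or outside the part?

At z = 10.24 mm: the 12×6 cube contributes its full rectangle; the cube at (14.5, 14) does not reach this height (z outside [4, 10]); the cylinder at (15, 1.5) is absent (z outside [-2, 8.5]); Taking the first minus the rest: none of the subtracted shapes is present at this height, so the 12×6 cube is unchanged — 1 connected region. Overall, the cross-section is a single solid region. The nearest boundary edge runs (12.00, 6.00)→(0.00, 6.00); distance from the point to it = 2.20 mm. The point is inside the cross-section and 2.20 mm from the nearest boundary — more than the 1.2 mm shell width (3 × 0.4), so it's in the infill interior.

infill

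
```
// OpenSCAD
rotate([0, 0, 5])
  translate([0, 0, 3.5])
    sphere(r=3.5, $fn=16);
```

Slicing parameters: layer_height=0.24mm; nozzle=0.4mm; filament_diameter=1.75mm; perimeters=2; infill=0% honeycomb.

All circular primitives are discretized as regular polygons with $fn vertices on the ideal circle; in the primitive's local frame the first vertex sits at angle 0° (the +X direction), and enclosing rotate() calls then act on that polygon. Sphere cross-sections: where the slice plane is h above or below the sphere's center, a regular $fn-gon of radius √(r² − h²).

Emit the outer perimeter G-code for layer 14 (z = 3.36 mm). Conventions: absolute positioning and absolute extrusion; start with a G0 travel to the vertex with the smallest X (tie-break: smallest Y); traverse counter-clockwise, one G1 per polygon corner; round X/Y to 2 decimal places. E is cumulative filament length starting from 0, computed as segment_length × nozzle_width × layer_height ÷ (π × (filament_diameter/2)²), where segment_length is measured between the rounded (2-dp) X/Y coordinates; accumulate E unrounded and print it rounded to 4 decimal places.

At z = 3.36 mm: the r=3.5 sphere contributes a regular 16-gon of circumradius √(3.5²−0.14²) = 3.497; (whole slice rotated 5° about Z — lengths, areas and connectivity unchanged). The outline is a single polygon with 16 vertices. Extrusion per mm of travel: 0.4 × 0.24 / (π × 0.875²) = 0.039912. Accumulating E over each segment gives final E = 0.8712.

G0 X-3.48 Y-0.30 Z3.36
G1 X-3.10 Y-1.61 E0.0544
G1 X-2.25 Y-2.68 E0.1090
G1 X-1.05 Y-3.34 E0.1636
G1 X0.30 Y-3.48 E0.2178
G1 X1.61 Y-3.10 E0.2723
G1 X2.68 Y-2.25 E0.3268
G1 X3.34 Y-1.05 E0.3815
G1 X3.48 Y0.30 E0.4356
G1 X3.10 Y1.61 E0.4901
G1 X2.25 Y2.68 E0.5446
G1 X1.05 Y3.34 E0.5993
G1 X-0.30 Y3.48 E0.6534
G1 X-1.61 Y3.10 E0.7079
G1 X-2.68 Y2.25 E0.7624
G1 X-3.34 Y1.05 E0.8171
G1 X-3.48 Y-0.30 E0.8712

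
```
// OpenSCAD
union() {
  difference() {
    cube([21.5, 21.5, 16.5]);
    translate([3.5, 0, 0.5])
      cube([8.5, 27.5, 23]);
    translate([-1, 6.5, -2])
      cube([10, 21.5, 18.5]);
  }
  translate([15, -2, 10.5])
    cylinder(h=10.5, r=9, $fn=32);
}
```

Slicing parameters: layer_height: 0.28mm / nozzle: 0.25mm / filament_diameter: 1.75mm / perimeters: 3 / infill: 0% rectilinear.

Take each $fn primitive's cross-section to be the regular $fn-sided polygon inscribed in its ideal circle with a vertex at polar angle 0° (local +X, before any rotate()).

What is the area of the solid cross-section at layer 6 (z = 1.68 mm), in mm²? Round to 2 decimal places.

At z = 1.68 mm: the cube (footprint 21.5×21.5) is included at this height (area 462.25 mm²); the 8.5×27.5 cube at (3.5, 0) contributes its full rectangle (area 233.75 mm²); the 10×21.5 cube at (-1, 6.5) contributes its full rectangle (area 215.00 mm²); Subtracting the remaining from the first: starting from the 21.5×21.5 cube (462.25 mm²), the 8.5×27.5 cube at (3.5, 0) partially overlaps it — only the 182.75 mm² overlap (of its 233.75 mm²) is removed, clipping the outline; the 10×21.5 cube at (-1, 6.5) partially overlaps it — only the 52.50 mm² overlap (of its 215.00 mm²) is removed, clipping the outline — area = 227.00 mm²; the cylinder at (15, -2) is not intersected at this z (z outside [10.5, 21]); Combining (union): only that combined region is present, so the union is just that shape — area = 227.00 mm². Overall, the cross-section has 2 separate islands. Net area = 227.00 mm².

227.00 mm²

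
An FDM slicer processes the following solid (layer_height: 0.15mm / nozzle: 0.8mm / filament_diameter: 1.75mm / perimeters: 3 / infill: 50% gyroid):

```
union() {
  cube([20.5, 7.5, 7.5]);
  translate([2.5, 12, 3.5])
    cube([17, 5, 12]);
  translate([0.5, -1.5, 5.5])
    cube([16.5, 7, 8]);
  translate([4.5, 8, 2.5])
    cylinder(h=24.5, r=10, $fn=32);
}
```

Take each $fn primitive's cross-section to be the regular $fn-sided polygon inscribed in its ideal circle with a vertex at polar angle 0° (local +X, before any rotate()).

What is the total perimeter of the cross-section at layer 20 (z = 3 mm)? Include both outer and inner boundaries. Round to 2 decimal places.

At z = 3 mm: the cube (footprint 20.5×7.5) is included at this height (perimeter 56.00 mm); the cube at (2.5, 12) is not intersected at this z (z outside [3.5, 15.5]); the cube at (0.5, -1.5) is not intersected at this z (z outside [5.5, 13.5]); the r=10 cylinder at (4.5, 8) contributes a regular 32-gon of circumradius 10 (perimeter = 2·32·10.000·sin(180°/32) = 62.73 mm); Merging all regions: the regions partially overlap (shared area 98.82 mm²), so the edge portions inside another operand are dropped and the merged outline is re-measured after clipping — boundary = 77.54 mm. Overall, the cross-section is a single solid region. Total boundary length (outer) = 77.54 mm.

77.54 mm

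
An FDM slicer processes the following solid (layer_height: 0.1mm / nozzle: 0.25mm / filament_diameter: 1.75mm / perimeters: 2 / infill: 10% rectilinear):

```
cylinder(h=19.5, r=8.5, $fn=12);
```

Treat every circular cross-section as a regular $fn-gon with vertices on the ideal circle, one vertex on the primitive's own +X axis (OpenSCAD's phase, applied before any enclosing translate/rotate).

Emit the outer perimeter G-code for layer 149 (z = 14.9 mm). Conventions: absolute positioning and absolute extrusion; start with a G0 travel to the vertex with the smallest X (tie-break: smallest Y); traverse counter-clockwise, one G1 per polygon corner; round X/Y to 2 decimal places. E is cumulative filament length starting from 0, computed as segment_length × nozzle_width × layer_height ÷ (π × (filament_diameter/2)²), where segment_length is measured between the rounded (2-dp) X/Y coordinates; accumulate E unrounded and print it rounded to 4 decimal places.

At z = 14.9 mm: the r=8.5 cylinder contributes a regular 12-gon of circumradius 8.5. The outline is a single polygon with 12 vertices. Extrusion per mm of travel: 0.25 × 0.1 / (π × 0.875²) = 0.010394. Accumulating E over each segment gives final E = 0.5487.

G0 X-8.50 Y0.00 Z14.90
G1 X-7.36 Y-4.25 E0.0457
G1 X-4.25 Y-7.36 E0.0914
G1 X0.00 Y-8.50 E0.1372
G1 X4.25 Y-7.36 E0.1829
G1 X7.36 Y-4.25 E0.2286
G1 X8.50 Y0.00 E0.2744
G1 X7.36 Y4.25 E0.3201
G1 X4.25 Y7.36 E0.3658
G1 X0.00 Y8.50 E0.4116
G1 X-4.25 Y7.36 E0.4573
G1 X-7.36 Y4.25 E0.5030
G1 X-8.50 Y0.00 E0.5487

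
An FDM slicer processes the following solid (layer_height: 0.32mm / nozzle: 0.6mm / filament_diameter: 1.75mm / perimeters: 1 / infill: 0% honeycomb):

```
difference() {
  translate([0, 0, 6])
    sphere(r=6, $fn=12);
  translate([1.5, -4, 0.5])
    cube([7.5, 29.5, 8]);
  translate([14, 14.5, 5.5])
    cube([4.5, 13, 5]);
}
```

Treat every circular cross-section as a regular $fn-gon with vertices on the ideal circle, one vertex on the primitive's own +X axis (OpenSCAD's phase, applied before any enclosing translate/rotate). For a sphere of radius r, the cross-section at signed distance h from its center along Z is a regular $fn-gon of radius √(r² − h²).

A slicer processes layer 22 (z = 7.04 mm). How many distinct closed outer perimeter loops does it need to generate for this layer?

1

At z = 7.04 mm: the r=6 sphere slices to a regular 12-gon of circumradius 5.909 (√(r²−h²) with h=1.04 from center); the cube at (1.5, -4) is present — its section is the full 7.5×29.5 rectangle; the 4.5×13 cube at (14, 14.5) contributes its full rectangle; Subtracting the remaining from the first: starting from the r=6 sphere, the 7.5×29.5 cube at (1.5, -4) partially overlaps it — only the 32.72 mm² overlap (of its 221.25 mm²) is removed, clipping the outline; the 4.5×13 cube at (14, 14.5) misses the remaining region (no effect) — 1 connected region. The result has 1 disconnected region.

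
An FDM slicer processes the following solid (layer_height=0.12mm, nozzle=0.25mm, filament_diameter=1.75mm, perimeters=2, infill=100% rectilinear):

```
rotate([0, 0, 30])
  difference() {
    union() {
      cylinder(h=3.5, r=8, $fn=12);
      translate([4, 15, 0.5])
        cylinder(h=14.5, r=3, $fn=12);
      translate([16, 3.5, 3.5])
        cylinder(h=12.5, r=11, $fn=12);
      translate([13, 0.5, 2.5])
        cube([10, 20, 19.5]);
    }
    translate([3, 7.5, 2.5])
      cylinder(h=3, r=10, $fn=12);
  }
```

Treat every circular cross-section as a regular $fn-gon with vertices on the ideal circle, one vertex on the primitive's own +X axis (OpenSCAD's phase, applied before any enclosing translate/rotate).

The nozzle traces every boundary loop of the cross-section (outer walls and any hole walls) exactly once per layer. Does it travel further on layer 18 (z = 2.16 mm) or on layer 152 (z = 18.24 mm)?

Layer 18 (z = 2.16): the r=8 cylinder contributes a regular 12-gon of circumradius 8 (perimeter = 2·12·8.000·sin(180°/12) = 49.69 mm); the r=3 cylinder at (4, 15) contributes a regular 12-gon of circumradius 3 (perimeter = 2·12·3.000·sin(180°/12) = 18.63 mm); the cylinder at (16, 3.5) is not intersected at this z (z outside [3.5, 16]); the cube at (13, 0.5) is not intersected at this z (z outside [2.5, 22]); Combining (union): the 2 present regions are separate (no shared area or edge), so areas and boundary lengths simply add and each stays a separate island — boundary = 68.33 mm; the cylinder at (3, 7.5) is absent (z outside [2.5, 5.5]); Subtracting the remaining from the first: none of the subtracted shapes is present at this height, so that combined region is unchanged — boundary = 68.33 mm; (whole slice rotated 30° about Z — lengths, areas and connectivity unchanged). So its perimeter = 68.33 mm. Layer 152 (z = 18.24): the cylinder is absent (z outside [0, 3.5]); the cylinder at (4, 15) is not intersected at this z (z outside [0.5, 15]); the cylinder at (16, 3.5) does not reach this height (z outside [3.5, 16]); the cube at (13, 0.5) is present — its section is the full 10×20 rectangle (perimeter 60.00 mm); Taking the union: only the 10×20 cube at (13, 0.5) is present, so the union is just that shape — boundary = 60.00 mm; the cylinder at (3, 7.5) is absent (z outside [2.5, 5.5]); After the difference (first − rest): none of the subtracted shapes is present at this height, so the result so far is unchanged — boundary = 60.00 mm; (rotated 30° about Z; rotation is an isometry so areas/perimeters/island counts are preserved). So its perimeter = 60.00 mm. Layer 18 is larger (68.33 vs 60.00 mm).

layer 18 (z = 2.16 mm)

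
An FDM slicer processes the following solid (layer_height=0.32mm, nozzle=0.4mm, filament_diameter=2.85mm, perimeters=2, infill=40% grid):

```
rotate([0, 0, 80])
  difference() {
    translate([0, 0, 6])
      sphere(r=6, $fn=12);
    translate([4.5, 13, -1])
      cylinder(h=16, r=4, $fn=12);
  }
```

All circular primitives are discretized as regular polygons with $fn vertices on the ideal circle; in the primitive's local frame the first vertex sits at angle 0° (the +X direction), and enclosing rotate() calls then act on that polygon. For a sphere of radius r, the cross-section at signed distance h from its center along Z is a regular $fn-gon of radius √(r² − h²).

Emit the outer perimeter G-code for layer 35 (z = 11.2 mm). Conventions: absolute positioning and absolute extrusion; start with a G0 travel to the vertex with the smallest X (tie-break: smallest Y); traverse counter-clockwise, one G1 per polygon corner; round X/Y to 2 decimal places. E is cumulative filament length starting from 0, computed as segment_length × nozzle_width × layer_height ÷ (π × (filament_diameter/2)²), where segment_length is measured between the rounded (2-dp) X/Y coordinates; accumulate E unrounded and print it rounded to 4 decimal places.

At z = 11.2 mm: the r=6 sphere contributes a regular 12-gon of circumradius √(6²−5.2²) = 2.993; the r=4 cylinder at (4.5, 13) gives a regular 12-gon of circumradius 4 (constant along its height); Taking the first minus the rest: starting from the r=6 sphere, the r=4 cylinder at (4.5, 13) misses the remaining region (no effect) — 1 connected region; (whole slice rotated 80° about Z — lengths, areas and connectivity unchanged). The outline is a single polygon with 12 vertices. Extrusion per mm of travel: 0.4 × 0.32 / (π × 1.425²) = 0.020065. Accumulating E over each segment gives final E = 0.3728.

G0 X-2.95 Y0.52 Z11.20
G1 X-2.81 Y-1.02 E0.0310
G1 X-1.92 Y-2.29 E0.0621
G1 X-0.52 Y-2.95 E0.0932
G1 X1.02 Y-2.81 E0.1242
G1 X2.29 Y-1.92 E0.1553
G1 X2.95 Y-0.52 E0.1864
G1 X2.81 Y1.02 E0.2174
G1 X1.92 Y2.29 E0.2485
G1 X0.52 Y2.95 E0.2796
G1 X-1.02 Y2.81 E0.3106
G1 X-2.29 Y1.92 E0.3417
G1 X-2.95 Y0.52 E0.3728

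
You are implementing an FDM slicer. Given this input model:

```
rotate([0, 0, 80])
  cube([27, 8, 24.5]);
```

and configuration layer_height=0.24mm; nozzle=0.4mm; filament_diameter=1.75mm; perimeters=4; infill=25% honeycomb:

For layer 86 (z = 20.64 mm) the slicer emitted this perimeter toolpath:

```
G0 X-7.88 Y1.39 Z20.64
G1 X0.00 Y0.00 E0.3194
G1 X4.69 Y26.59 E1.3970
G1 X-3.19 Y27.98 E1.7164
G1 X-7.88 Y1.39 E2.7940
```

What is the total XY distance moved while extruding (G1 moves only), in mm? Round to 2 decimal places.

70.00 mm

Sum the Euclidean lengths of each G1 segment: total = 70.00 mm.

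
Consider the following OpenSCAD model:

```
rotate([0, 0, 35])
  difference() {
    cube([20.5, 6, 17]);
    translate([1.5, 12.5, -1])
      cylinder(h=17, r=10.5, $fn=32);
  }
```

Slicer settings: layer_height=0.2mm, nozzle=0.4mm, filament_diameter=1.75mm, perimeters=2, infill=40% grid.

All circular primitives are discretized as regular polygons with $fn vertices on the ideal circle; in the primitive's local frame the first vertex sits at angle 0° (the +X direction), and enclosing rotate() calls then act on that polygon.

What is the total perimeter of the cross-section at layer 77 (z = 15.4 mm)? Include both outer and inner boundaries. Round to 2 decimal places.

At z = 15.4 mm: the cube (footprint 20.5×6) is included at this height (perimeter 53.00 mm); the cylinder at (1.5, 12.5): section is a regular 32-gon, circumradius r=10.5 (perimeter = 2·32·10.500·sin(180°/32) = 65.87 mm); Taking the first minus the rest: starting from the 20.5×6 cube, the r=10.5 cylinder at (1.5, 12.5) partially overlaps it — only the 28.56 mm² overlap (of its 344.14 mm²) is removed, clipping the outline — boundary = 50.40 mm; (whole slice rotated 35° about Z — lengths, areas and connectivity unchanged). Overall, the cross-section is a single solid region. Total boundary length (outer) = 50.40 mm.

50.40 mm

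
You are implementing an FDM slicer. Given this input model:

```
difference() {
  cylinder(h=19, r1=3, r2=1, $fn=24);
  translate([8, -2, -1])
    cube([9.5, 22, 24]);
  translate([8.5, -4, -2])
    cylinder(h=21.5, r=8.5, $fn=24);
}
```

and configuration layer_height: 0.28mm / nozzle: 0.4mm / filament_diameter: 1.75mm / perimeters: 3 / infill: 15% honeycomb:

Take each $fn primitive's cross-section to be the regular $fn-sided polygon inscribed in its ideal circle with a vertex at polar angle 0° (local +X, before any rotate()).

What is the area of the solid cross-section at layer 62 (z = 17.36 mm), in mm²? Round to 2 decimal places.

4.08 mm²

At z = 17.36 mm: the cone: at t=0.914 of its height the radius interpolates to r₁+(r₂−r₁)t = 1.173, giving a regular 24-gon of that circumradius (area = (24/2)·1.173²·sin(360°/24) = 4.27 mm²); the cube at (8, -2) (footprint 9.5×22) is included at this height (area 209.00 mm²); the r=8.5 cylinder at (8.5, -4) contributes a regular 24-gon of circumradius 8.5 (area = (24/2)·8.500²·sin(360°/24) = 224.40 mm²); After the difference (first − rest): starting from the cone (4.27 mm²), the 9.5×22 cube at (8, -2) misses the remaining region (no effect); the r=8.5 cylinder at (8.5, -4) partially overlaps it — only the 0.19 mm² overlap (of its 224.40 mm²) is removed, clipping the outline — area = 4.08 mm². Overall, the cross-section is a single solid region. Net area = 4.08 mm².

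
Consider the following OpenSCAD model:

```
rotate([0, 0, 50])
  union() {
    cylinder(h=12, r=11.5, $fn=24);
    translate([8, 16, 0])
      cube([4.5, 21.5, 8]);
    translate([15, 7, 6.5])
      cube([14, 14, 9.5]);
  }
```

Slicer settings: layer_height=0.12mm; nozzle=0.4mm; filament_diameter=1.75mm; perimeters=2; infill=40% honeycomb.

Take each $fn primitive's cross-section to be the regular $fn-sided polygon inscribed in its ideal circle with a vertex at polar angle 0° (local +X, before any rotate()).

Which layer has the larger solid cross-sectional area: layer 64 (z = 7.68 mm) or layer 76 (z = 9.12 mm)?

layer 64 (z = 7.68 mm)

Layer 64 (z = 7.68): the r=11.5 cylinder contributes a regular 24-gon of circumradius 11.5 (area = (24/2)·11.500²·sin(360°/24) = 410.75 mm²); the cube at (8, 16) is present — its section is the full 4.5×21.5 rectangle (area 96.75 mm²); the cube at (15, 7) (footprint 14×14) is included at this height (area 196.00 mm²); Merging all regions: the 3 present regions are separate (no shared area or edge), so areas and boundary lengths simply add and each stays a separate island — area = 703.50 mm²; (whole slice rotated 50° about Z — lengths, areas and connectivity unchanged). So its area = 703.50 mm². Layer 76 (z = 9.12): the r=11.5 cylinder gives a regular 24-gon of circumradius 11.5 (constant along its height) (area = (24/2)·11.500²·sin(360°/24) = 410.75 mm²); the cube at (8, 16) is absent (z outside [0, 8]); the 14×14 cube at (15, 7) contributes its full rectangle (area 196.00 mm²); Taking the union: the 2 present regions are separate (no shared area or edge), so areas and boundary lengths simply add and each stays a separate island — area = 606.75 mm²; (rotated 50° about Z; rotation is an isometry so areas/perimeters/island counts are preserved). So its area = 606.75 mm². Layer 64 is larger (703.50 vs 606.75 mm²).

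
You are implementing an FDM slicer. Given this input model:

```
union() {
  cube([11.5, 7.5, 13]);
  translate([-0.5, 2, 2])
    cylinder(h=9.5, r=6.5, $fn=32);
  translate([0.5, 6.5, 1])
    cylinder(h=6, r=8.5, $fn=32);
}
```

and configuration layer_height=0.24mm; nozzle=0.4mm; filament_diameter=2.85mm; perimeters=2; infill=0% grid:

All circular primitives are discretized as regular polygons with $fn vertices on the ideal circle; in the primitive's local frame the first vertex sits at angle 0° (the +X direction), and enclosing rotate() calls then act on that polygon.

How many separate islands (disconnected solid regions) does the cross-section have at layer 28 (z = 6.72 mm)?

1

At z = 6.72 mm: the cube is present — its section is the full 11.5×7.5 rectangle; the r=6.5 cylinder at (-0.5, 2) gives a regular 32-gon of circumradius 6.5 (constant along its height); the cylinder at (0.5, 6.5): section is a regular 32-gon, circumradius r=8.5; Taking the union: the regions partially overlap (shared area 165.29 mm²), so overlapping operands fuse into one piece — 1 connected region. Overall, the cross-section is a single solid region. Island count = 1.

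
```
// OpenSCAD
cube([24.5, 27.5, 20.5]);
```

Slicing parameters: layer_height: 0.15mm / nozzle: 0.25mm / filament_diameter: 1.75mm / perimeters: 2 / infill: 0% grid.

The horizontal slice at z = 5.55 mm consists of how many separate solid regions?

1

At z = 5.55 mm: the 24.5×27.5 cube contributes its full rectangle. The result has 1 disconnected region.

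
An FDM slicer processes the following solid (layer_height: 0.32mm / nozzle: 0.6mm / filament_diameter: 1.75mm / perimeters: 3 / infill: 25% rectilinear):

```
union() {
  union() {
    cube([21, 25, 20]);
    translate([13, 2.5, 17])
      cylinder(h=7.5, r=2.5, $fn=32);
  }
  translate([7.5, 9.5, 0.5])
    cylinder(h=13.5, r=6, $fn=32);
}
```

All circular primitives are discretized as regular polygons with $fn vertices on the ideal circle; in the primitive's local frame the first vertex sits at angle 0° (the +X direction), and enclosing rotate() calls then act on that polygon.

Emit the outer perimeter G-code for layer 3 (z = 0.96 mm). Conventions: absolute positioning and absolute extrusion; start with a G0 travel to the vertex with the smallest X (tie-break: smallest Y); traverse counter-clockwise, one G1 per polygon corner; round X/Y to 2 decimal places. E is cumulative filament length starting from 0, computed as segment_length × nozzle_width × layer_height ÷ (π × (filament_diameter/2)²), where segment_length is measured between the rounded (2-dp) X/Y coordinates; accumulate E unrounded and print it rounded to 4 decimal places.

G0 X0.00 Y0.00 Z0.96
G1 X21.00 Y0.00 E1.6763
G1 X21.00 Y25.00 E3.6719
G1 X0.00 Y25.00 E5.3482
G1 X0.00 Y0.00 E7.3438

At z = 0.96 mm: the 21×25 cube contributes its full rectangle; the cylinder at (13, 2.5) is absent (z outside [17, 24.5]); Combining (union): only the 21×25 cube is present, so the union is just that shape — 1 connected region; the r=6 cylinder at (7.5, 9.5) contributes a regular 32-gon of circumradius 6; Combining (union): the r=6 cylinder at (7.5, 9.5) lies entirely inside that combined region, so the union is just that combined region — 1 connected region. The outline is a single polygon with 4 vertices. Extrusion per mm of travel: 0.6 × 0.32 / (π × 0.875²) = 0.079824. Accumulating E over each segment gives final E = 7.3438.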